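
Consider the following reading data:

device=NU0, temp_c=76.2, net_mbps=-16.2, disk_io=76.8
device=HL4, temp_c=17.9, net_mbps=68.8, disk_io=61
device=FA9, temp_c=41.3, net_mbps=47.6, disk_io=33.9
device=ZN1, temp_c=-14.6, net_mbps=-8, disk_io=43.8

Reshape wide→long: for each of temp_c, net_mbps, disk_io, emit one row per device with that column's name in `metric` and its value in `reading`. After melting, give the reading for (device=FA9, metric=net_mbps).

Unpivoting turns each (device, wide-column) pair into one long row.
The wide cell at row FA9, column net_mbps holds 47.6, so the long row (FA9, net_mbps) has reading=47.6.

47.6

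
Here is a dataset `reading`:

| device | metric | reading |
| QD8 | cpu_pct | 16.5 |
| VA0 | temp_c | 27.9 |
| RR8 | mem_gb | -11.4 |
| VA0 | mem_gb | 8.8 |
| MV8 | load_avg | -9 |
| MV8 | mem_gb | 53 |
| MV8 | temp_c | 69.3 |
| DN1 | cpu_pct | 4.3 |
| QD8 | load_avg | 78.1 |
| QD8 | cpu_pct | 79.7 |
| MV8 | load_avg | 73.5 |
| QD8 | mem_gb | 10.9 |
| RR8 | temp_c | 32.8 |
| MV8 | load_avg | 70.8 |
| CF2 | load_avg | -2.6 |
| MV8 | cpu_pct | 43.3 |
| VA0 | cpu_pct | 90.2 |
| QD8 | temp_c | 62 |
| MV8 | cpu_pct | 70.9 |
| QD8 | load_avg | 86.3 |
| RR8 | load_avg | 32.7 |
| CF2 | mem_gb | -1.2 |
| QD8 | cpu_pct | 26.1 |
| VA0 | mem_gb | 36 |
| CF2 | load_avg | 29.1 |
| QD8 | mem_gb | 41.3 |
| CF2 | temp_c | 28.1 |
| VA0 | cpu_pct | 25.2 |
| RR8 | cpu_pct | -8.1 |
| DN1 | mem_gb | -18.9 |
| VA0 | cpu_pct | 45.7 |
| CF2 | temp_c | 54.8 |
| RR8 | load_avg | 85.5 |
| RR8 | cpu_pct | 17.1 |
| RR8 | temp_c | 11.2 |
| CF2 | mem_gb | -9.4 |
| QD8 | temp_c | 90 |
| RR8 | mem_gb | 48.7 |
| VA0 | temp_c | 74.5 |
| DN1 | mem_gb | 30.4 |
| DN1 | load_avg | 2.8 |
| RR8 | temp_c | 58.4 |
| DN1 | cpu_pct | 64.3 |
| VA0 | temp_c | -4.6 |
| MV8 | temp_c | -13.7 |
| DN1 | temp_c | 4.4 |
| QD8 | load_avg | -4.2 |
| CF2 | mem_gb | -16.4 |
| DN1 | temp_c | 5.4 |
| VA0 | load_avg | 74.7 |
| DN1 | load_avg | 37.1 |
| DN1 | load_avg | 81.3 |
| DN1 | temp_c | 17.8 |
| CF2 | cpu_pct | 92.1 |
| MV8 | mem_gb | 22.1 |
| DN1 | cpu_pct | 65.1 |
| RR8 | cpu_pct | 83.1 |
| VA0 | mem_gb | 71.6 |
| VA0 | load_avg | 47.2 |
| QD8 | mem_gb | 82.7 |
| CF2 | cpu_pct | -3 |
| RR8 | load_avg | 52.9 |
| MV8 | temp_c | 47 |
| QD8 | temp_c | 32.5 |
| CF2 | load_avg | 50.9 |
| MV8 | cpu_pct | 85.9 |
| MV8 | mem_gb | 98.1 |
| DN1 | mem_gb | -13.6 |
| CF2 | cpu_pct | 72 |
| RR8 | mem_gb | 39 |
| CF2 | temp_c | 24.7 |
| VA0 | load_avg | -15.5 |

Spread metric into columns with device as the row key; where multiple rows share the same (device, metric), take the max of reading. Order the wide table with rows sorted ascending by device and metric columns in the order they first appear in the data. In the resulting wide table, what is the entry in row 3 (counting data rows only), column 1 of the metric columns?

With rows sorted ascending by device, row 3 is device=MV8. metric columns in first-appearance order: cpu_pct, temp_c, mem_gb, load_avg; column 1 is cpu_pct.
Long rows with device=MV8, metric=cpu_pct: max(43.3, 70.9, 85.9) = 85.9.

85.9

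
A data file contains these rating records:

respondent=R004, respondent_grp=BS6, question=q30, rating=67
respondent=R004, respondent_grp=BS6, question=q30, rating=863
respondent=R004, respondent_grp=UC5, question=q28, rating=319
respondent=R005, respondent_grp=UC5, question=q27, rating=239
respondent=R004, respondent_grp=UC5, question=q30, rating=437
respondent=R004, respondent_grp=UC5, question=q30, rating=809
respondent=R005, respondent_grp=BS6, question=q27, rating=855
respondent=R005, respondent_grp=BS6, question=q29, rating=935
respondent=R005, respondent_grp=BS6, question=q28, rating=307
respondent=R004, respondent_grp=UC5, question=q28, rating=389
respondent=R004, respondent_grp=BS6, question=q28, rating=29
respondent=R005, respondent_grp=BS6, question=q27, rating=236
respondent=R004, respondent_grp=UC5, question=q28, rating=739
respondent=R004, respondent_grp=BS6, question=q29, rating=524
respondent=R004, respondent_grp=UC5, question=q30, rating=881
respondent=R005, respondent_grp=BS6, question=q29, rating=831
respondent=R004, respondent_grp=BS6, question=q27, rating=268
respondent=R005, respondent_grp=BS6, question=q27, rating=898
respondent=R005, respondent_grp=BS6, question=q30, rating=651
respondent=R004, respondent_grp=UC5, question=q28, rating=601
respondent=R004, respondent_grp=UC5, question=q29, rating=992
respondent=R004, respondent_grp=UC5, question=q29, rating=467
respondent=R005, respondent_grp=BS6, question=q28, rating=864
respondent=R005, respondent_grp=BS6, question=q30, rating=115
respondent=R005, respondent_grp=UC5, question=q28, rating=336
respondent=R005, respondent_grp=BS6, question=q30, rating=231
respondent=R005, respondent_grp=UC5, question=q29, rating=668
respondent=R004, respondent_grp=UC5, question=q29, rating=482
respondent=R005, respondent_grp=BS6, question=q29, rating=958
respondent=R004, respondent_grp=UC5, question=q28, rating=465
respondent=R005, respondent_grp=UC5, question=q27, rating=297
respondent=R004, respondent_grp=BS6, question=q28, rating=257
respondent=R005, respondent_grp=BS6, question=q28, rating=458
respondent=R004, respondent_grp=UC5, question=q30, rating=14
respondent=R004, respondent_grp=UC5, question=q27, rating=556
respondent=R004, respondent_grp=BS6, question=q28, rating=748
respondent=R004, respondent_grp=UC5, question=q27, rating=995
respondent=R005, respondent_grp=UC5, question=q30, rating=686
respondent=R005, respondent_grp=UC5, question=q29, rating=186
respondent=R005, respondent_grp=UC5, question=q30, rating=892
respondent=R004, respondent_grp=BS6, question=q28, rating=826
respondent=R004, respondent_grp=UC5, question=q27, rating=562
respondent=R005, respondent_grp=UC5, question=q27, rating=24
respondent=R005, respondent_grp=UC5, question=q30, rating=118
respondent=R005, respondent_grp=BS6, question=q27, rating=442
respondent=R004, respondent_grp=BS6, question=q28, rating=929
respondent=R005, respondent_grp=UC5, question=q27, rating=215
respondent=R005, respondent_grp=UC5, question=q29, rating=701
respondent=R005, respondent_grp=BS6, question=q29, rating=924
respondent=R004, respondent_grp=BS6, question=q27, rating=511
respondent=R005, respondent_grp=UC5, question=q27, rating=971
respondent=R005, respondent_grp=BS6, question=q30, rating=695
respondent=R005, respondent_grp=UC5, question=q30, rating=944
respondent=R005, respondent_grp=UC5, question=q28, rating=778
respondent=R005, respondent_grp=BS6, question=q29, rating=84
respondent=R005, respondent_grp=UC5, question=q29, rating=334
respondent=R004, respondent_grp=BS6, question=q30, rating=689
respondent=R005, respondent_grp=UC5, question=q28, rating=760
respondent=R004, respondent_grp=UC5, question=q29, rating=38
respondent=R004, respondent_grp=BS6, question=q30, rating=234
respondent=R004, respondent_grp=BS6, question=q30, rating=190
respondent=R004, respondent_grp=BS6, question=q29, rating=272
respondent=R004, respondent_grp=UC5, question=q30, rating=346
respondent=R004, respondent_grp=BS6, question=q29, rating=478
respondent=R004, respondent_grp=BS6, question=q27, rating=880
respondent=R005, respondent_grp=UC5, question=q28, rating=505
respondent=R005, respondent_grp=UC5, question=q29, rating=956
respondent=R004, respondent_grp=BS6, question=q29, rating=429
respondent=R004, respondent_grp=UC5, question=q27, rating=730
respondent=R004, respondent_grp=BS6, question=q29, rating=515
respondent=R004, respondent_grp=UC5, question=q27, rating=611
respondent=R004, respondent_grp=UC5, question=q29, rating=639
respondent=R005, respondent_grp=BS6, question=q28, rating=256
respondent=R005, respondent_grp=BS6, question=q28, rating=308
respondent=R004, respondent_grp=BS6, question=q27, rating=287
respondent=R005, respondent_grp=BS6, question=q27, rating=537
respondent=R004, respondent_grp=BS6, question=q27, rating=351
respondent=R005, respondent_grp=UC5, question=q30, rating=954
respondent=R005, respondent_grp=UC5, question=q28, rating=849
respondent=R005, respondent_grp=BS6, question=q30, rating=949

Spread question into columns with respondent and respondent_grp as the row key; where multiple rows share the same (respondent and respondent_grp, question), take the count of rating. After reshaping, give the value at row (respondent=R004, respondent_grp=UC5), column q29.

Rows with respondent=R004, respondent_grp=UC5 and question=q29: rating values are 992, 467, 482, 38, 639.
5 rows match — count = 5.

5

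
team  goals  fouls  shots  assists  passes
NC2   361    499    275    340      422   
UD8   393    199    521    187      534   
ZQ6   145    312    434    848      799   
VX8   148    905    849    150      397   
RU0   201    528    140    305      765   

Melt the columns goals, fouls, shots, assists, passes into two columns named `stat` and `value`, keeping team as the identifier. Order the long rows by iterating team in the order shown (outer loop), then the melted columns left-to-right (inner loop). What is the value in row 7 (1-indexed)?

25 rows total (5 × 5). Row 7: index ⌊(7-1)/5⌋ = 1 into team → UD8; (7-1) mod 5 = 1 into the melted columns → fouls.
So row 7 is (UD8, fouls, 199); value = 199.

199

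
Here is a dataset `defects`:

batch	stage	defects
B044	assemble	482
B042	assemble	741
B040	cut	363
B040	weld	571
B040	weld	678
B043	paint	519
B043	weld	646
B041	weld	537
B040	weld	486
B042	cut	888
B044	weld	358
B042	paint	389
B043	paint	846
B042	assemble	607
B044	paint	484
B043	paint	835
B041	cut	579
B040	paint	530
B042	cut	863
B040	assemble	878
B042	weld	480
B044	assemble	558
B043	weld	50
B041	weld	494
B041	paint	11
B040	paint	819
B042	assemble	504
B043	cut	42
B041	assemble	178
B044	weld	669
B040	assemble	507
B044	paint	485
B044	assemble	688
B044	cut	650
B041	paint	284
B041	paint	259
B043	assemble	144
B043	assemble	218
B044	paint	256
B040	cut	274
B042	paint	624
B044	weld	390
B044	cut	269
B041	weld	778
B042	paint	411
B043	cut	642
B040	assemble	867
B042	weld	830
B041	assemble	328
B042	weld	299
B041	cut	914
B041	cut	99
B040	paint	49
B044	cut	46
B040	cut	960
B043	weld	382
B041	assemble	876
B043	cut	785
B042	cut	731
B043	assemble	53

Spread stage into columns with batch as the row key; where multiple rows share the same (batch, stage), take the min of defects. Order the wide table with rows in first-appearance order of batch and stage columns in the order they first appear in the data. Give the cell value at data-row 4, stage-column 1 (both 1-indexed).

53

With rows in first-appearance order of batch, row 4 is batch=B043. stage columns in first-appearance order: assemble, cut, weld, paint; column 1 is assemble.
Long rows with batch=B043, stage=assemble: min(144, 218, 53) = 53.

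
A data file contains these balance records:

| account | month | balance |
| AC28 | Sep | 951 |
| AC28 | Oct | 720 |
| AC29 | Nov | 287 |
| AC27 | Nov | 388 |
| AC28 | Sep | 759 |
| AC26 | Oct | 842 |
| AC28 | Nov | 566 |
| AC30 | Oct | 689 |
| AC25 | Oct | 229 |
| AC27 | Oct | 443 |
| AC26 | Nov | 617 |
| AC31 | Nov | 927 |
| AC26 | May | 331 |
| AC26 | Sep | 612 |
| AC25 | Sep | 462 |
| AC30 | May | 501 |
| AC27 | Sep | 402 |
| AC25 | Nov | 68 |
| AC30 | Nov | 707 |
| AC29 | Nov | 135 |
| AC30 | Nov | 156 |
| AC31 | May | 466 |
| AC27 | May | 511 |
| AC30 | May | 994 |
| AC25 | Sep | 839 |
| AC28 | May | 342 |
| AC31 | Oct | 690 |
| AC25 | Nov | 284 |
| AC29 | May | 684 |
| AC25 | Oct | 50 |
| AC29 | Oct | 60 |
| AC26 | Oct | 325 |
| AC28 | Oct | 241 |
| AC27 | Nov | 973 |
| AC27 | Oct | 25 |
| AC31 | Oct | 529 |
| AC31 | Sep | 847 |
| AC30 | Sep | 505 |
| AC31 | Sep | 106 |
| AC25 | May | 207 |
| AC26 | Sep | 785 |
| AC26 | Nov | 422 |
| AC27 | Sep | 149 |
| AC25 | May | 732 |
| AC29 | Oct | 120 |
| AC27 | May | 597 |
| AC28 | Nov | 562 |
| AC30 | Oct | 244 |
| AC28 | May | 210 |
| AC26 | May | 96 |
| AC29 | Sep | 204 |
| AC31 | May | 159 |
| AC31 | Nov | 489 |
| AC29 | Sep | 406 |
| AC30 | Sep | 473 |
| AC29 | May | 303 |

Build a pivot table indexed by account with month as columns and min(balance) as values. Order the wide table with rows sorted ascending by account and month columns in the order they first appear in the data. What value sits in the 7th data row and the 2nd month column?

With rows sorted ascending by account, row 7 is account=AC31. month columns in first-appearance order: Sep, Oct, Nov, May; column 2 is Oct.
Long rows with account=AC31, month=Oct: min(690, 529) = 529.

529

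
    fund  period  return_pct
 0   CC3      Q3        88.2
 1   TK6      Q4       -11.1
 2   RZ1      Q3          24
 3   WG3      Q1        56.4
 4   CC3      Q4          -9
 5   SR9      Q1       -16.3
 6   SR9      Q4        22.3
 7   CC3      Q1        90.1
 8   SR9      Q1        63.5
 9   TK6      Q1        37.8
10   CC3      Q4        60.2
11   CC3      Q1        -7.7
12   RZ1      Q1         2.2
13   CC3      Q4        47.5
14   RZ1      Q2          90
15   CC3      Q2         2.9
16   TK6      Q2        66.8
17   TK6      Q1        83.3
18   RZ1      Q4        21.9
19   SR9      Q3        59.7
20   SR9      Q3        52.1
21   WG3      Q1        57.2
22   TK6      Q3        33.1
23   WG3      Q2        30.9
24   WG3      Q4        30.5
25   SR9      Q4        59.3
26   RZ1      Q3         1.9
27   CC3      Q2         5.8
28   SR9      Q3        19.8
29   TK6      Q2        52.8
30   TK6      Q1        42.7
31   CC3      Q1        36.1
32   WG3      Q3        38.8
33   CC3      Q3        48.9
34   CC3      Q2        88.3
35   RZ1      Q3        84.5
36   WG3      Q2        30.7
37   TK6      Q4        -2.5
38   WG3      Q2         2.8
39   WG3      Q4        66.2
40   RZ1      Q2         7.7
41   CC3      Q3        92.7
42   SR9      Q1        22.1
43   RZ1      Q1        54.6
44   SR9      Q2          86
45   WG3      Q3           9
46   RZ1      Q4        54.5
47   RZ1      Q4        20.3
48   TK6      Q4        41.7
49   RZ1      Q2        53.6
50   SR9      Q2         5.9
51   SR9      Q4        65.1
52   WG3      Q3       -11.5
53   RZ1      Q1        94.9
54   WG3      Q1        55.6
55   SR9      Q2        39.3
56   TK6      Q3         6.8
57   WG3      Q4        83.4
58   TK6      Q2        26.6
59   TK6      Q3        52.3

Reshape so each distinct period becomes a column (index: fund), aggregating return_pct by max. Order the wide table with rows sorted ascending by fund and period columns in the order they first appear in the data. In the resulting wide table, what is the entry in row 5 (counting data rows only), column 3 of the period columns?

With rows sorted ascending by fund, row 5 is fund=WG3. period columns in first-appearance order: Q3, Q4, Q1, Q2; column 3 is Q1.
Long rows with fund=WG3, period=Q1: max(56.4, 57.2, 55.6) = 57.2.

57.2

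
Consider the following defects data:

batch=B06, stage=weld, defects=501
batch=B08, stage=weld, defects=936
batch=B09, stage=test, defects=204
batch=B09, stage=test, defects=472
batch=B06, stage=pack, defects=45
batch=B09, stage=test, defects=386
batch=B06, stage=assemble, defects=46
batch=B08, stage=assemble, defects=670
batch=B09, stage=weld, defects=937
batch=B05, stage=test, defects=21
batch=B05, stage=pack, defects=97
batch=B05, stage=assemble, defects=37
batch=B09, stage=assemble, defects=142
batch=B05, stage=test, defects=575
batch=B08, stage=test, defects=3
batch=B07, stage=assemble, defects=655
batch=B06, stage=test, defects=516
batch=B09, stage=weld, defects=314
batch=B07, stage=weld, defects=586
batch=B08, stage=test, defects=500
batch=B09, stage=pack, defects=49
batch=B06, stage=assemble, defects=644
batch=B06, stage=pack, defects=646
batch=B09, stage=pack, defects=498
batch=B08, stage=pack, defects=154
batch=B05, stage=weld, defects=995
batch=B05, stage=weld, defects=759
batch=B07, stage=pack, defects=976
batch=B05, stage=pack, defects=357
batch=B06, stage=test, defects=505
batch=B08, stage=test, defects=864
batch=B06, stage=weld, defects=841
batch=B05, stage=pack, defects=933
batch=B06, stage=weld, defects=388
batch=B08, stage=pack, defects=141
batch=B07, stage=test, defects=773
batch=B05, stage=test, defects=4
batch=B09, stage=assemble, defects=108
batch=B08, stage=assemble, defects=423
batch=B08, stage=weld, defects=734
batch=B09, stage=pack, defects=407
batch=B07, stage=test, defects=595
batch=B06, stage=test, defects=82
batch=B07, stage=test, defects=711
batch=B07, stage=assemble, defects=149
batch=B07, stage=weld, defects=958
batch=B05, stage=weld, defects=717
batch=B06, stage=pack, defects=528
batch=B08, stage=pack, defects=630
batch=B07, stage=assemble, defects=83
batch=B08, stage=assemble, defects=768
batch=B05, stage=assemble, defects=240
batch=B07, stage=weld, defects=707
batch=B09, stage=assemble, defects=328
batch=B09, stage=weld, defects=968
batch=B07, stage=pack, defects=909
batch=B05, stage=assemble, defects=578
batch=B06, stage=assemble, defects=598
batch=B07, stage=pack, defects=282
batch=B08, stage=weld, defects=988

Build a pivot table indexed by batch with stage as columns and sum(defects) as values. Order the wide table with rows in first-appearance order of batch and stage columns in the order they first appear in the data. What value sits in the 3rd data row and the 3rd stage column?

954

With rows in first-appearance order of batch, row 3 is batch=B09. stage columns in first-appearance order: weld, test, pack, assemble; column 3 is pack.
Long rows with batch=B09, stage=pack: 49 + 498 + 407 = 954.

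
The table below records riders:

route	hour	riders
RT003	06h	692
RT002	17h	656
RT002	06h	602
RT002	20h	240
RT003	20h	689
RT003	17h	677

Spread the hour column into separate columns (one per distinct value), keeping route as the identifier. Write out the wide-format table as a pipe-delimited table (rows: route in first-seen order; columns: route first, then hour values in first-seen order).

| route | 06h | 17h | 20h |
| RT003 | 692 | 677 | 689 |
| RT002 | 602 | 656 | 240 |

Columns: route plus the 3 distinct hour values (06h, 17h, 20h).
For example, row RT003 column 06h takes riders=692 from the long row (RT003, 06h).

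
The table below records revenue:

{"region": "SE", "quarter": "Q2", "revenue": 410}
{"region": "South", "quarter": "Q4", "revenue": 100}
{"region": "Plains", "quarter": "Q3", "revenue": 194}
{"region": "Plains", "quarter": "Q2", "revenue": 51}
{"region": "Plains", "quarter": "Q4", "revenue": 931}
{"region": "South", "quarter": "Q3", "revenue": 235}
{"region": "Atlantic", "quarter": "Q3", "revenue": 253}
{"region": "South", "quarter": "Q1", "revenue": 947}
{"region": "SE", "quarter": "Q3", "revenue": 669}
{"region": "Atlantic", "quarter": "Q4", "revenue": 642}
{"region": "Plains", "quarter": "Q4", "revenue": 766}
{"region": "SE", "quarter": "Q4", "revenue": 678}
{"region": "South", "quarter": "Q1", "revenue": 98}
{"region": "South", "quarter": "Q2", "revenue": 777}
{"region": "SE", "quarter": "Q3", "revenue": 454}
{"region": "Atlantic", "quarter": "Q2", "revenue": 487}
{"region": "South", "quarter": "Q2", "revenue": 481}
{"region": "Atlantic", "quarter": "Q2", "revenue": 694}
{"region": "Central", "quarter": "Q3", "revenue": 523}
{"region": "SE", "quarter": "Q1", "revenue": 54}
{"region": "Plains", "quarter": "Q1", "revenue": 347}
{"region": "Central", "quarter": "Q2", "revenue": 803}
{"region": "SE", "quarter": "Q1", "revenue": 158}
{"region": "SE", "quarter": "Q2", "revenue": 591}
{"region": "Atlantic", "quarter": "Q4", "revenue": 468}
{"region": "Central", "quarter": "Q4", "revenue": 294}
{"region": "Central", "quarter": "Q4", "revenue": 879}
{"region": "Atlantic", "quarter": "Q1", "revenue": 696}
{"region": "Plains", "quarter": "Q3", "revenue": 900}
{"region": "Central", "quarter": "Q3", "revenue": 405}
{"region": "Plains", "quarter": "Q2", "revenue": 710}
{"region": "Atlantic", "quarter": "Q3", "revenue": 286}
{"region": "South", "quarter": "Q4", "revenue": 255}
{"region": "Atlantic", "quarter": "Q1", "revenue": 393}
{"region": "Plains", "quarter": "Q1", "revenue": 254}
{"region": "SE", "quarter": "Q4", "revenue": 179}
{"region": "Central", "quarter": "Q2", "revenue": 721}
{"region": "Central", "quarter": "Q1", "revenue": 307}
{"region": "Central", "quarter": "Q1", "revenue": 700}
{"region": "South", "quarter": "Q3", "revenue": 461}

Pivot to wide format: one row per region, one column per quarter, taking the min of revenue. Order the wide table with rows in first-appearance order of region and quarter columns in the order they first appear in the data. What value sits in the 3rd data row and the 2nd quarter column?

With rows in first-appearance order of region, row 3 is region=Plains. quarter columns in first-appearance order: Q2, Q4, Q3, Q1; column 2 is Q4.
Long rows with region=Plains, quarter=Q4: min(931, 766) = 766.

766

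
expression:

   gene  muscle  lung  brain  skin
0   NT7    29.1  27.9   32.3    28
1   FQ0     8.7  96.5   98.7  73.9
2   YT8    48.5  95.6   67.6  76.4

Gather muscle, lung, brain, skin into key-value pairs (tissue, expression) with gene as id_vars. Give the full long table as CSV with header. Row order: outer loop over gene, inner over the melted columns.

gene,tissue,expression
NT7,muscle,29.1
NT7,lung,27.9
NT7,brain,32.3
NT7,skin,28
FQ0,muscle,8.7
FQ0,lung,96.5
FQ0,brain,98.7
FQ0,skin,73.9
YT8,muscle,48.5
YT8,lung,95.6
YT8,brain,67.6
YT8,skin,76.4

Each (gene, column) pair becomes one row: 3 × 4 = 12 rows.
For example, (NT7, muscle) → expression=29.1.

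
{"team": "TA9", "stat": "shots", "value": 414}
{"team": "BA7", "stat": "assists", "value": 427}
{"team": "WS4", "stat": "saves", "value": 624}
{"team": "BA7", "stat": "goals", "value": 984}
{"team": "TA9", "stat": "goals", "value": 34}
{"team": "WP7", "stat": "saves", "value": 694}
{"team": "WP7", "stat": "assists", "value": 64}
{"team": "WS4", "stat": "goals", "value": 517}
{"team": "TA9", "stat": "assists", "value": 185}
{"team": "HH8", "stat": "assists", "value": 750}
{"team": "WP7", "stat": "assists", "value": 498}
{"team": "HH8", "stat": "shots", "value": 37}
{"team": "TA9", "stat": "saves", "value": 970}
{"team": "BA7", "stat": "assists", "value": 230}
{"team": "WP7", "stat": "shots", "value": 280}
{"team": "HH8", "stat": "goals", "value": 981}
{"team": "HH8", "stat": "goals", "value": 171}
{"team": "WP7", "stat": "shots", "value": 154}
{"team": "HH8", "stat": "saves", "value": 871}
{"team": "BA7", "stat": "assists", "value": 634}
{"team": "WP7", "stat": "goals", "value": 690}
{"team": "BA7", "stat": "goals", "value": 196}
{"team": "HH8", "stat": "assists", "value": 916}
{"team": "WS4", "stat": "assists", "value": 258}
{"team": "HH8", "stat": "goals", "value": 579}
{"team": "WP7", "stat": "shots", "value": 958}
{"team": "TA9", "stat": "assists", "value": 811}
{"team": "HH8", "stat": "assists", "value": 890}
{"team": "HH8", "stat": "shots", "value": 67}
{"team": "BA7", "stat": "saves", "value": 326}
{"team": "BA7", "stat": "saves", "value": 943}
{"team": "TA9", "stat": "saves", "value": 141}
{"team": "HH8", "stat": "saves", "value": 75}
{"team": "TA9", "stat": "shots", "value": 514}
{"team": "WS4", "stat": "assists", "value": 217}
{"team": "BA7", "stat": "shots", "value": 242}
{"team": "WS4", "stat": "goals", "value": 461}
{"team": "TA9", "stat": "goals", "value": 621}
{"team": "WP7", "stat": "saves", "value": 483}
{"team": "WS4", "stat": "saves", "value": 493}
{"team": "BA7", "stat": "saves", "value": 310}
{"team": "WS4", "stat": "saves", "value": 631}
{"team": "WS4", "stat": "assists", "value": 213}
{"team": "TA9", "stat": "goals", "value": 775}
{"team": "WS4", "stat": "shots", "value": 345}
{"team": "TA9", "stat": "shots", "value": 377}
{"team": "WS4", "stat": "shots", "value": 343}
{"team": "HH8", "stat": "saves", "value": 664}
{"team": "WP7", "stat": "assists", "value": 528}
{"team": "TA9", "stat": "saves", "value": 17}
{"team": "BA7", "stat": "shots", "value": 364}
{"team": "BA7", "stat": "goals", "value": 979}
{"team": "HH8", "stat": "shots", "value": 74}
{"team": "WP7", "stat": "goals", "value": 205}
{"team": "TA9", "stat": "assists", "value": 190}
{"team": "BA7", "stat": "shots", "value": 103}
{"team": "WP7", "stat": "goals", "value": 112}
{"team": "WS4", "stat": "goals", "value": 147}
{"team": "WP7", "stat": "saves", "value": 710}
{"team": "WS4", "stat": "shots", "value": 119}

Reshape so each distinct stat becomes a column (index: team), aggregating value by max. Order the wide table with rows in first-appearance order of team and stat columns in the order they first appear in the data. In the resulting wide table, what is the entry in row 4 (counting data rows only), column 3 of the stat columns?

With rows in first-appearance order of team, row 4 is team=WP7. stat columns in first-appearance order: shots, assists, saves, goals; column 3 is saves.
Long rows with team=WP7, stat=saves: max(694, 483, 710) = 710.

710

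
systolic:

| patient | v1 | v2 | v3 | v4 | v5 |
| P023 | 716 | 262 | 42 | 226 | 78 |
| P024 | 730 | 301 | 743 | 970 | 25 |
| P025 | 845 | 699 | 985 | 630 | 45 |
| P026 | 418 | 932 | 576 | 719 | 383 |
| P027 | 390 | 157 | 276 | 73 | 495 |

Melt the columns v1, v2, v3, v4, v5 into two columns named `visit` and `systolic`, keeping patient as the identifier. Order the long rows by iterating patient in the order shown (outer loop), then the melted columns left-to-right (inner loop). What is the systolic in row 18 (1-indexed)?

576

25 rows total (5 × 5). Row 18: index ⌊(18-1)/5⌋ = 3 into patient → P026; (18-1) mod 5 = 2 into the melted columns → v3.
So row 18 is (P026, v3, 576); systolic = 576.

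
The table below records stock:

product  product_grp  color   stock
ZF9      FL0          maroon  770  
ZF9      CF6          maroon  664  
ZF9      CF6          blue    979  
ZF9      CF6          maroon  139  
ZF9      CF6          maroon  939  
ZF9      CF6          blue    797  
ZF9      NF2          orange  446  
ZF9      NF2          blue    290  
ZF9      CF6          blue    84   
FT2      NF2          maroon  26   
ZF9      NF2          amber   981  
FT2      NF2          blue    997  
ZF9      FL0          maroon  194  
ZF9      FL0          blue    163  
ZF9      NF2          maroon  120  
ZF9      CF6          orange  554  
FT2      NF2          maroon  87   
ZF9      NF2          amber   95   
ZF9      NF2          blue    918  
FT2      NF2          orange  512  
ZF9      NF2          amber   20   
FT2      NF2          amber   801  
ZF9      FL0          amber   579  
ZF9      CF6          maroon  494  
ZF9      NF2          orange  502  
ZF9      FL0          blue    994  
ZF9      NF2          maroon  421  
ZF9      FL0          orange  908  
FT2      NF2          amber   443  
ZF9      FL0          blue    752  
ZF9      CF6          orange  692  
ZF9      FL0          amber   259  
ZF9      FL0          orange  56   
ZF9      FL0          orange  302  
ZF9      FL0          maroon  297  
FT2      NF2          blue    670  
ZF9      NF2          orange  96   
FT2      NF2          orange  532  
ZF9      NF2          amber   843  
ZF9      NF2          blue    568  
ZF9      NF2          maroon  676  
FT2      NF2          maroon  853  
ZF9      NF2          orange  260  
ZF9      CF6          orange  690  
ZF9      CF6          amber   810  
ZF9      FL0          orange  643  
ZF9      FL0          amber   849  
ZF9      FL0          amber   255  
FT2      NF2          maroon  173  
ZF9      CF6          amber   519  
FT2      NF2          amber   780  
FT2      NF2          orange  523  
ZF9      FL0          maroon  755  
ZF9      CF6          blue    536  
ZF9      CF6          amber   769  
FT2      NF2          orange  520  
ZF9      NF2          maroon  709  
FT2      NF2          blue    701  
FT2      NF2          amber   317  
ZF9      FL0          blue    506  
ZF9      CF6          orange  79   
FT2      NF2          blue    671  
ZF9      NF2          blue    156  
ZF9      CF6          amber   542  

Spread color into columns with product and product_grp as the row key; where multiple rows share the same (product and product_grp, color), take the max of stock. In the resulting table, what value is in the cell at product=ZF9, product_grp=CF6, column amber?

810

Rows with product=ZF9, product_grp=CF6 and color=amber: stock values are 810, 519, 769, 542.
max(810, 519, 769, 542) = 810.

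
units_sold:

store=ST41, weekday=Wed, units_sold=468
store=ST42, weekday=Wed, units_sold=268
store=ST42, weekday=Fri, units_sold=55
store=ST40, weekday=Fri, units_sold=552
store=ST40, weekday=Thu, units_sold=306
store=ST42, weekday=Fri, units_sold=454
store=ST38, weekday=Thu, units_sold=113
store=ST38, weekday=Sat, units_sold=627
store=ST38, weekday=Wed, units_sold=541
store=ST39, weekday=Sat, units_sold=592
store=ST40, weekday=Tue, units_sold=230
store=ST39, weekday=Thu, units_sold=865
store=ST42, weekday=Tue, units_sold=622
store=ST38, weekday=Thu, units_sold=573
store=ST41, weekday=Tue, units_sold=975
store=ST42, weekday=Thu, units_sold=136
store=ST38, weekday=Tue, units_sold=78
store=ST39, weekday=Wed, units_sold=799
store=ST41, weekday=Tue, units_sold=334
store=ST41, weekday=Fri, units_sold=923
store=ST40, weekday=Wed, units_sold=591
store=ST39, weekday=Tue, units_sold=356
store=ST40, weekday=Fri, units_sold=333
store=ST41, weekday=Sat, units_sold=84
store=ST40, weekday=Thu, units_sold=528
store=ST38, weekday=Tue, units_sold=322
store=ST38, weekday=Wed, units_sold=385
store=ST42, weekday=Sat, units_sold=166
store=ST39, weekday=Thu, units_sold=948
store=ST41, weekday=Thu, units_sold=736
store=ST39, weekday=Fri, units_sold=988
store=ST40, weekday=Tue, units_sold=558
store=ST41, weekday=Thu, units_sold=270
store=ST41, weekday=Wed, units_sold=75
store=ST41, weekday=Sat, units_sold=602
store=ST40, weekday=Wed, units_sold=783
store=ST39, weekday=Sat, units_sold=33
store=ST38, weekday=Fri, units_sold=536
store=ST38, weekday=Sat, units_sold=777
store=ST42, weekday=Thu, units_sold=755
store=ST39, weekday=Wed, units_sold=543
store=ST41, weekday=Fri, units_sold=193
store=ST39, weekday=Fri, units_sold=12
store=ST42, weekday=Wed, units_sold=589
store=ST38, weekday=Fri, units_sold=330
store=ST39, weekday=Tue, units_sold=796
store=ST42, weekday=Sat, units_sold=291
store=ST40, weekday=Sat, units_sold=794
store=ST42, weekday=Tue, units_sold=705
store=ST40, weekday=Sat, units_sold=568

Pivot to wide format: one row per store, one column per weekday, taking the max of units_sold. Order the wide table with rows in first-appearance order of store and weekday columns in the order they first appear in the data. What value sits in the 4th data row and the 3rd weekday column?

573

With rows in first-appearance order of store, row 4 is store=ST38. weekday columns in first-appearance order: Wed, Fri, Thu, Sat, Tue; column 3 is Thu.
Long rows with store=ST38, weekday=Thu: max(113, 573) = 573.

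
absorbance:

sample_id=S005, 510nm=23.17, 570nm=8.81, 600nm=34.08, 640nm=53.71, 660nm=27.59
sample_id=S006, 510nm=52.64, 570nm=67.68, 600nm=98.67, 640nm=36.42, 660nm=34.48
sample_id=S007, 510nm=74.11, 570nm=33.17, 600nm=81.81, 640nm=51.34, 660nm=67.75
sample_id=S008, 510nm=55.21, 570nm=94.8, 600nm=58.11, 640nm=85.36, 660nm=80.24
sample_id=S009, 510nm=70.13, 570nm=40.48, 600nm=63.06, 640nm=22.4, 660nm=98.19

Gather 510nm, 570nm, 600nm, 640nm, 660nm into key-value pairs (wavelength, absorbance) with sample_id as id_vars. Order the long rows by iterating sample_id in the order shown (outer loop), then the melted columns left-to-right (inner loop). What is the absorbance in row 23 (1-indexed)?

63.06

25 rows total (5 × 5). Row 23: index ⌊(23-1)/5⌋ = 4 into sample_id → S009; (23-1) mod 5 = 2 into the melted columns → 600nm.
So row 23 is (S009, 600nm, 63.06); absorbance = 63.06.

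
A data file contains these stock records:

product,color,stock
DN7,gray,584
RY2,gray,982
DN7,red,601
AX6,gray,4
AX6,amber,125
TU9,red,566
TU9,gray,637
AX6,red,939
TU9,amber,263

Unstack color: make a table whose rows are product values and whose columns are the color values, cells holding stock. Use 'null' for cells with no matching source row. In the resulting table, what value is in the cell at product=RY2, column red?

No long-format row has product=RY2 and color=red, so the cell is null.

null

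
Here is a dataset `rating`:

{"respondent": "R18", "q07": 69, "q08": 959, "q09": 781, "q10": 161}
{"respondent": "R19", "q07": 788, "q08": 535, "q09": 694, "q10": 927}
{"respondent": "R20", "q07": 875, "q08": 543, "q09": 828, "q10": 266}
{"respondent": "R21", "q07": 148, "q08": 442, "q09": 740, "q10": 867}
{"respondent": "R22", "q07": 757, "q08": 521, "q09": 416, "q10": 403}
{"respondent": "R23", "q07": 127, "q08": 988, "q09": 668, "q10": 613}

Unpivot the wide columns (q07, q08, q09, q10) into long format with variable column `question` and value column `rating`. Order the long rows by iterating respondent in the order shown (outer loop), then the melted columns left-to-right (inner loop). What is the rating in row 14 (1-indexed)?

24 rows total (6 × 4). Row 14: index ⌊(14-1)/4⌋ = 3 into respondent → R21; (14-1) mod 4 = 1 into the melted columns → q08.
So row 14 is (R21, q08, 442); rating = 442.

442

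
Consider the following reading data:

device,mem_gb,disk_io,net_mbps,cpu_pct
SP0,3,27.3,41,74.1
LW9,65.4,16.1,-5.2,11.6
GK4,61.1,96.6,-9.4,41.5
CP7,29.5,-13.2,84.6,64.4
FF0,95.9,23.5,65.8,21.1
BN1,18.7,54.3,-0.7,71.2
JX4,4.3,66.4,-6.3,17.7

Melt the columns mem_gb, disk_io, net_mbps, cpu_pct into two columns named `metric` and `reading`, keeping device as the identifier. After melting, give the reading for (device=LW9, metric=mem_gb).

65.4

Unpivoting turns each (device, wide-column) pair into one long row.
The wide cell at row LW9, column mem_gb holds 65.4, so the long row (LW9, mem_gb) has reading=65.4.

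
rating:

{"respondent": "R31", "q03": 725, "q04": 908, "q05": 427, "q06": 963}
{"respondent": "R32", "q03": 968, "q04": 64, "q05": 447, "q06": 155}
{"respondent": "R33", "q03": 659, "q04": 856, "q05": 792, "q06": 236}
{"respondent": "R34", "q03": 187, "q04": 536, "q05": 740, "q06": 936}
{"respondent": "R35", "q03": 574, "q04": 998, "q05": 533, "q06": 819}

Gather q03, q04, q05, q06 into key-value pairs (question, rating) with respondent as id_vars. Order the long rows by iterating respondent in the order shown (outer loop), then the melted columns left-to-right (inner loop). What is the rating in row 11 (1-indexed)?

792

20 rows total (5 × 4). Row 11: index ⌊(11-1)/4⌋ = 2 into respondent → R33; (11-1) mod 4 = 2 into the melted columns → q05.
So row 11 is (R33, q05, 792); rating = 792.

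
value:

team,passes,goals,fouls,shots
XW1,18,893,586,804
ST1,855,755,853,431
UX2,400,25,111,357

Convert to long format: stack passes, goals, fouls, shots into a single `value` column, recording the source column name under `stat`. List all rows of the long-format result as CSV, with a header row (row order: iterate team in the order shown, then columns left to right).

team,stat,value
XW1,passes,18
XW1,goals,893
XW1,fouls,586
XW1,shots,804
ST1,passes,855
ST1,goals,755
ST1,fouls,853
ST1,shots,431
UX2,passes,400
UX2,goals,25
UX2,fouls,111
UX2,shots,357

Each (team, column) pair becomes one row: 3 × 4 = 12 rows.
For example, (XW1, passes) → value=18.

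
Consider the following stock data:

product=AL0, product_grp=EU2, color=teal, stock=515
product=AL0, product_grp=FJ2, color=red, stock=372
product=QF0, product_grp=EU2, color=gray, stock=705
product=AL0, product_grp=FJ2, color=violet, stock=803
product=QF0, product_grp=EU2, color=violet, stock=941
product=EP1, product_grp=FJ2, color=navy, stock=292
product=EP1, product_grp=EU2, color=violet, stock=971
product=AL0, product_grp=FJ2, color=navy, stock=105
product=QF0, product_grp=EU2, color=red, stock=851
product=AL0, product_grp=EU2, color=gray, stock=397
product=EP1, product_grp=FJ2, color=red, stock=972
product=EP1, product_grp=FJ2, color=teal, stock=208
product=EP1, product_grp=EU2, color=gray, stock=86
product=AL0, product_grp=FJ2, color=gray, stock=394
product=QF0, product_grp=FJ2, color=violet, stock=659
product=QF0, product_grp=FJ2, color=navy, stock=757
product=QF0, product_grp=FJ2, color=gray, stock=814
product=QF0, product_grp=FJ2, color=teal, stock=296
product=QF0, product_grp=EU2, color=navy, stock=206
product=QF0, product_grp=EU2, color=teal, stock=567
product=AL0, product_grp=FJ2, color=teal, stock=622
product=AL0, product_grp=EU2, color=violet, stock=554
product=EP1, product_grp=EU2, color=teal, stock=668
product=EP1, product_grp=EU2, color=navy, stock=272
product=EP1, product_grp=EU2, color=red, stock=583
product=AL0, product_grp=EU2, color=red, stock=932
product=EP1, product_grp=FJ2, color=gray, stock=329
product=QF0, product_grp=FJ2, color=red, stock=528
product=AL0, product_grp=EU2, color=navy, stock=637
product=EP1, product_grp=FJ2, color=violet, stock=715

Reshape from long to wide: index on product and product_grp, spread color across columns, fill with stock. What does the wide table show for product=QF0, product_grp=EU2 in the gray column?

Wide layout: rows indexed by product and product_grp, columns are the 5 distinct color values (teal, red, gray, violet, navy).
Cell (product=QF0, product_grp=EU2, color=gray) draws from the long row where product=QF0, product_grp=EU2 and color=gray, which has stock=705.

705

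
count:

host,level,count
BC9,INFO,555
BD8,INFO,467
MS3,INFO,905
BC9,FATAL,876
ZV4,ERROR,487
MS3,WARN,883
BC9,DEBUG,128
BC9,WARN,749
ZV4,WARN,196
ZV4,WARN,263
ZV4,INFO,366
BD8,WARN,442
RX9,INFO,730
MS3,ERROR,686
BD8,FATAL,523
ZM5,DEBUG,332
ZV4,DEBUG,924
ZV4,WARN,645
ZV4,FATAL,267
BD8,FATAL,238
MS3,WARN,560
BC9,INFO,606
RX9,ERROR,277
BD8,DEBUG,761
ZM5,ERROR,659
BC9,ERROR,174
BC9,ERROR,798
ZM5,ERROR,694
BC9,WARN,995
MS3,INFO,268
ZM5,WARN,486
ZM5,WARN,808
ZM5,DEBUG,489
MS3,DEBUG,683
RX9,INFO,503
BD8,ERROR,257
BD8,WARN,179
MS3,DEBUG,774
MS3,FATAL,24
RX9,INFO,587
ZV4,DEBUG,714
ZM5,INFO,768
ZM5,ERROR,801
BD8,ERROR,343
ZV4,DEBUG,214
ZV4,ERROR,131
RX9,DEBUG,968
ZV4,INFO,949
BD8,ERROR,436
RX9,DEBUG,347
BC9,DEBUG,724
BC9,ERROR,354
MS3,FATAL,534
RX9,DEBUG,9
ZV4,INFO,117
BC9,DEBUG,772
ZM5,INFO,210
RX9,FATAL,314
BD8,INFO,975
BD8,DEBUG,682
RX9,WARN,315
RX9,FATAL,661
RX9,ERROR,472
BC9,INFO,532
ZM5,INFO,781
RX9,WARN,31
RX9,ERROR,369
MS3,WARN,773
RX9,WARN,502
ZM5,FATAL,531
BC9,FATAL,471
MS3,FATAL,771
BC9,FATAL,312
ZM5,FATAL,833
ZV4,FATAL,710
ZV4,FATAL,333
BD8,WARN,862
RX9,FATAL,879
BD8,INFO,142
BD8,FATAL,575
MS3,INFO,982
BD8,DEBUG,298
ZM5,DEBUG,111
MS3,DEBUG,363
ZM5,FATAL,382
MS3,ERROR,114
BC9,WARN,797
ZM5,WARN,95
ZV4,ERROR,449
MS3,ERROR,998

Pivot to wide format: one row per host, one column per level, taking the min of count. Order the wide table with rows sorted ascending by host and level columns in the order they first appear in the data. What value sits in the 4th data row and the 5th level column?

9

With rows sorted ascending by host, row 4 is host=RX9. level columns in first-appearance order: INFO, FATAL, ERROR, WARN, DEBUG; column 5 is DEBUG.
Long rows with host=RX9, level=DEBUG: min(968, 347, 9) = 9.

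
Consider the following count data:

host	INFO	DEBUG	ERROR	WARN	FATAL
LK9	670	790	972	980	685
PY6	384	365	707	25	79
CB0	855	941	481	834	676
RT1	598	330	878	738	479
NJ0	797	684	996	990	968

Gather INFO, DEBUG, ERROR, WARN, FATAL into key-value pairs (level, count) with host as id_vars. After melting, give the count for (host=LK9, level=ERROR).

Unpivoting turns each (host, wide-column) pair into one long row.
The wide cell at row LK9, column ERROR holds 972, so the long row (LK9, ERROR) has count=972.

972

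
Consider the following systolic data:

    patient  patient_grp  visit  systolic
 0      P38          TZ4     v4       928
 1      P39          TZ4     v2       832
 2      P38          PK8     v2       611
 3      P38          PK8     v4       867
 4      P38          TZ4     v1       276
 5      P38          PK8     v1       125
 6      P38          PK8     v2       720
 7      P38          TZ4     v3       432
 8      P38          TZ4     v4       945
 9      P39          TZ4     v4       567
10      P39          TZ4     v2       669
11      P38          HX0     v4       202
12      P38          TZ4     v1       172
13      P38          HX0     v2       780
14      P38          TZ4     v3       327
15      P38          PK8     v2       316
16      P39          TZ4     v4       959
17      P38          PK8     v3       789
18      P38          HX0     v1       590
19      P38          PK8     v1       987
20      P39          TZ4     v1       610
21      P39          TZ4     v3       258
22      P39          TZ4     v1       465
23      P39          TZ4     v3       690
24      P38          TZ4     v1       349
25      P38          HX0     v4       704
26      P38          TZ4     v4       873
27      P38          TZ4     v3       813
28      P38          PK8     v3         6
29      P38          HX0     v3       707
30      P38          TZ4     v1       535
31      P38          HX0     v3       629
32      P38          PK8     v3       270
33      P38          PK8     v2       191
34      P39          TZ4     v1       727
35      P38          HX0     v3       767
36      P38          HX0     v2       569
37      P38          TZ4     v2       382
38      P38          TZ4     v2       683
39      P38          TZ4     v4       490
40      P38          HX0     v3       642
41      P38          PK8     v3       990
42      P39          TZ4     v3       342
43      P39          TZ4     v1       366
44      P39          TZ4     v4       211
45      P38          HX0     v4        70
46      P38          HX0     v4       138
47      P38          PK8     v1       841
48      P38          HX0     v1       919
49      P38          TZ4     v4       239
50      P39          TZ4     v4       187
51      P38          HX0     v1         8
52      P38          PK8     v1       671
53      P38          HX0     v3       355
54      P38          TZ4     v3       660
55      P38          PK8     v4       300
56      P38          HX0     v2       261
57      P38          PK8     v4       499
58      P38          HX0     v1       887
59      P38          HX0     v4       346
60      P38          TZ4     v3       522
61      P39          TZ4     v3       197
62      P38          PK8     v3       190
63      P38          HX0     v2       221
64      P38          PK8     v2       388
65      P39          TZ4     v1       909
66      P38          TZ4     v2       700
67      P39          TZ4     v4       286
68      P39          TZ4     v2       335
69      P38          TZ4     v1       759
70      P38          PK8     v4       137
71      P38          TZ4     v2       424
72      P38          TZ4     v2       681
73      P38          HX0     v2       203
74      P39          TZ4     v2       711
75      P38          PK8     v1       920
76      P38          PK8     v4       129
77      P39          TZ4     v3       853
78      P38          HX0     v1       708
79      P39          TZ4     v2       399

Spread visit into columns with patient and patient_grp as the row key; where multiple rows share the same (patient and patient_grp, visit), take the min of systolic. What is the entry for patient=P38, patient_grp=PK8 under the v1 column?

125

Rows with patient=P38, patient_grp=PK8 and visit=v1: systolic values are 125, 987, 841, 671, 920.
min(125, 987, 841, 671, 920) = 125.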